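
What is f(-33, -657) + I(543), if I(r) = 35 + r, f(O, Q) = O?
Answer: 545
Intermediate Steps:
f(-33, -657) + I(543) = -33 + (35 + 543) = -33 + 578 = 545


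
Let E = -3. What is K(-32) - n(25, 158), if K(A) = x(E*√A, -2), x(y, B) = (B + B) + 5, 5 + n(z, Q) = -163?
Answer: 169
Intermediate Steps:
n(z, Q) = -168 (n(z, Q) = -5 - 163 = -168)
x(y, B) = 5 + 2*B (x(y, B) = 2*B + 5 = 5 + 2*B)
K(A) = 1 (K(A) = 5 + 2*(-2) = 5 - 4 = 1)
K(-32) - n(25, 158) = 1 - 1*(-168) = 1 + 168 = 169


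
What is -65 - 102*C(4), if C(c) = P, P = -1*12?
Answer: 1159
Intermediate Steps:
P = -12
C(c) = -12
-65 - 102*C(4) = -65 - 102*(-12) = -65 + 1224 = 1159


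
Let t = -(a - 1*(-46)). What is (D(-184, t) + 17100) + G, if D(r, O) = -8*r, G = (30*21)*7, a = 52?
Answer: 22982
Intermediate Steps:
G = 4410 (G = 630*7 = 4410)
t = -98 (t = -(52 - 1*(-46)) = -(52 + 46) = -1*98 = -98)
(D(-184, t) + 17100) + G = (-8*(-184) + 17100) + 4410 = (1472 + 17100) + 4410 = 18572 + 4410 = 22982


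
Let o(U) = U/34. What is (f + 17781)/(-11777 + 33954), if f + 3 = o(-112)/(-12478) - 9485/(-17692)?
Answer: 33360829646619/41614399699492 ≈ 0.80167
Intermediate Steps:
o(U) = U/34 (o(U) = U*(1/34) = U/34)
f = -4622896857/1876466596 (f = -3 + (((1/34)*(-112))/(-12478) - 9485/(-17692)) = -3 + (-56/17*(-1/12478) - 9485*(-1/17692)) = -3 + (28/106063 + 9485/17692) = -3 + 1006502931/1876466596 = -4622896857/1876466596 ≈ -2.4636)
(f + 17781)/(-11777 + 33954) = (-4622896857/1876466596 + 17781)/(-11777 + 33954) = (33360829646619/1876466596)/22177 = (33360829646619/1876466596)*(1/22177) = 33360829646619/41614399699492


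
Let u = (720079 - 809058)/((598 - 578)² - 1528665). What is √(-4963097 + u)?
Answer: I*√11591778993072475390/1528265 ≈ 2227.8*I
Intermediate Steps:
u = 88979/1528265 (u = -88979/(20² - 1528665) = -88979/(400 - 1528665) = -88979/(-1528265) = -88979*(-1/1528265) = 88979/1528265 ≈ 0.058222)
√(-4963097 + u) = √(-4963097 + 88979/1528265) = √(-7584927347726/1528265) = I*√11591778993072475390/1528265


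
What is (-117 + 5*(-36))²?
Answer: 88209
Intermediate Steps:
(-117 + 5*(-36))² = (-117 - 180)² = (-297)² = 88209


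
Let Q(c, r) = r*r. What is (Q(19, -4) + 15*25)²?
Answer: 152881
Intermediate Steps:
Q(c, r) = r²
(Q(19, -4) + 15*25)² = ((-4)² + 15*25)² = (16 + 375)² = 391² = 152881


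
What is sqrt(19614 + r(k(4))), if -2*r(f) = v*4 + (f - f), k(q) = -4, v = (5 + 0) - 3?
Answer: sqrt(19610) ≈ 140.04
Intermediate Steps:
v = 2 (v = 5 - 3 = 2)
r(f) = -4 (r(f) = -(2*4 + (f - f))/2 = -(8 + 0)/2 = -1/2*8 = -4)
sqrt(19614 + r(k(4))) = sqrt(19614 - 4) = sqrt(19610)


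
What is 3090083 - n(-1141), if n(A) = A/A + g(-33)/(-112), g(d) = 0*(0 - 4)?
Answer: 3090082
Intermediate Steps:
g(d) = 0 (g(d) = 0*(-4) = 0)
n(A) = 1 (n(A) = A/A + 0/(-112) = 1 + 0*(-1/112) = 1 + 0 = 1)
3090083 - n(-1141) = 3090083 - 1*1 = 3090083 - 1 = 3090082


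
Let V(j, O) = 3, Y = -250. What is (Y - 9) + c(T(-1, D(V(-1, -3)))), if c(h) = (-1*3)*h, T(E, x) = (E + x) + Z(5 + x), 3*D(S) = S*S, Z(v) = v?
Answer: -289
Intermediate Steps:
D(S) = S**2/3 (D(S) = (S*S)/3 = S**2/3)
T(E, x) = 5 + E + 2*x (T(E, x) = (E + x) + (5 + x) = 5 + E + 2*x)
c(h) = -3*h
(Y - 9) + c(T(-1, D(V(-1, -3)))) = (-250 - 9) - 3*(5 - 1 + 2*((1/3)*3**2)) = -259 - 3*(5 - 1 + 2*((1/3)*9)) = -259 - 3*(5 - 1 + 2*3) = -259 - 3*(5 - 1 + 6) = -259 - 3*10 = -259 - 30 = -289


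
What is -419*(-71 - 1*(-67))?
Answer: 1676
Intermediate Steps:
-419*(-71 - 1*(-67)) = -419*(-71 + 67) = -419*(-4) = 1676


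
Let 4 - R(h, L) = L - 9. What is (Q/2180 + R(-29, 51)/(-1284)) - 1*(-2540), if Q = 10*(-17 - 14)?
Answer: 88868120/34989 ≈ 2539.9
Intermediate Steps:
R(h, L) = 13 - L (R(h, L) = 4 - (L - 9) = 4 - (-9 + L) = 4 + (9 - L) = 13 - L)
Q = -310 (Q = 10*(-31) = -310)
(Q/2180 + R(-29, 51)/(-1284)) - 1*(-2540) = (-310/2180 + (13 - 1*51)/(-1284)) - 1*(-2540) = (-310*1/2180 + (13 - 51)*(-1/1284)) + 2540 = (-31/218 - 38*(-1/1284)) + 2540 = (-31/218 + 19/642) + 2540 = -3940/34989 + 2540 = 88868120/34989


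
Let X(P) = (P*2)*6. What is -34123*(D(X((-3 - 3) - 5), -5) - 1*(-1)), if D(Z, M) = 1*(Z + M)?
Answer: 4640728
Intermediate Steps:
X(P) = 12*P (X(P) = (2*P)*6 = 12*P)
D(Z, M) = M + Z (D(Z, M) = 1*(M + Z) = M + Z)
-34123*(D(X((-3 - 3) - 5), -5) - 1*(-1)) = -34123*((-5 + 12*((-3 - 3) - 5)) - 1*(-1)) = -34123*((-5 + 12*(-6 - 5)) + 1) = -34123*((-5 + 12*(-11)) + 1) = -34123*((-5 - 132) + 1) = -34123*(-137 + 1) = -34123*(-136) = 4640728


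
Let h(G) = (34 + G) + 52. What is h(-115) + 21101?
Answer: 21072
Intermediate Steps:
h(G) = 86 + G
h(-115) + 21101 = (86 - 115) + 21101 = -29 + 21101 = 21072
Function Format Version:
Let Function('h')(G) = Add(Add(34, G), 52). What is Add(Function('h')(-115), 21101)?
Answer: 21072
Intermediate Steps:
Function('h')(G) = Add(86, G)
Add(Function('h')(-115), 21101) = Add(Add(86, -115), 21101) = Add(-29, 21101) = 21072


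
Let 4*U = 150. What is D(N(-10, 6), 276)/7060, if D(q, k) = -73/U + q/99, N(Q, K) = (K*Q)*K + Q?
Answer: -3517/4368375 ≈ -0.00080511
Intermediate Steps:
U = 75/2 (U = (¼)*150 = 75/2 ≈ 37.500)
N(Q, K) = Q + Q*K² (N(Q, K) = Q*K² + Q = Q + Q*K²)
D(q, k) = -146/75 + q/99 (D(q, k) = -73/75/2 + q/99 = -73*2/75 + q*(1/99) = -146/75 + q/99)
D(N(-10, 6), 276)/7060 = (-146/75 + (-10*(1 + 6²))/99)/7060 = (-146/75 + (-10*(1 + 36))/99)*(1/7060) = (-146/75 + (-10*37)/99)*(1/7060) = (-146/75 + (1/99)*(-370))*(1/7060) = (-146/75 - 370/99)*(1/7060) = -14068/2475*1/7060 = -3517/4368375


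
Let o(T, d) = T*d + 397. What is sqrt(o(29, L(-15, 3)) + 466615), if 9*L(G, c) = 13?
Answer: sqrt(4203485)/3 ≈ 683.41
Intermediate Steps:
L(G, c) = 13/9 (L(G, c) = (1/9)*13 = 13/9)
o(T, d) = 397 + T*d
sqrt(o(29, L(-15, 3)) + 466615) = sqrt((397 + 29*(13/9)) + 466615) = sqrt((397 + 377/9) + 466615) = sqrt(3950/9 + 466615) = sqrt(4203485/9) = sqrt(4203485)/3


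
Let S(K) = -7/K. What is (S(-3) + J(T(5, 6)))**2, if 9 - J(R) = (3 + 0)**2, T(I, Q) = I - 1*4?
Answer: 49/9 ≈ 5.4444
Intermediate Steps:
T(I, Q) = -4 + I (T(I, Q) = I - 4 = -4 + I)
J(R) = 0 (J(R) = 9 - (3 + 0)**2 = 9 - 1*3**2 = 9 - 1*9 = 9 - 9 = 0)
(S(-3) + J(T(5, 6)))**2 = (-7/(-3) + 0)**2 = (-7*(-1/3) + 0)**2 = (7/3 + 0)**2 = (7/3)**2 = 49/9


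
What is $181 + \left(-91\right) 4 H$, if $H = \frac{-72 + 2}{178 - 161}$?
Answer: $\frac{28557}{17} \approx 1679.8$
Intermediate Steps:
$H = - \frac{70}{17} \approx -4.1176$
$181 + \left(-91\right) 4 H = 181 + \left(-91\right) 4 \left(- \frac{70}{17}\right) = 181 - - \frac{25480}{17} = 181 + \frac{25480}{17} = \frac{28557}{17}$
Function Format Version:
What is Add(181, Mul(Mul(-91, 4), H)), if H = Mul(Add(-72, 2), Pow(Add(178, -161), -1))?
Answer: Rational(28557, 17) ≈ 1679.8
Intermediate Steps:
H = Rational(-70, 17) (H = Mul(-70, Pow(17, -1)) = Mul(-70, Rational(1, 17)) = Rational(-70, 17) ≈ -4.1176)
Add(181, Mul(Mul(-91, 4), H)) = Add(181, Mul(Mul(-91, 4), Rational(-70, 17))) = Add(181, Mul(-364, Rational(-70, 17))) = Add(181, Rational(25480, 17)) = Rational(28557, 17)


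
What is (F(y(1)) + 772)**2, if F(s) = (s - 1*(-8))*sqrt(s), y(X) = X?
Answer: 609961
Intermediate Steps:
F(s) = sqrt(s)*(8 + s) (F(s) = (s + 8)*sqrt(s) = (8 + s)*sqrt(s) = sqrt(s)*(8 + s))
(F(y(1)) + 772)**2 = (sqrt(1)*(8 + 1) + 772)**2 = (1*9 + 772)**2 = (9 + 772)**2 = 781**2 = 609961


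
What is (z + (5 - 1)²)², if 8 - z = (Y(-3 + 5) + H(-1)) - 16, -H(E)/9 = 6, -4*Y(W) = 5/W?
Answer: 573049/64 ≈ 8953.9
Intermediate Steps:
Y(W) = -5/(4*W)
H(E) = -54 (H(E) = -9*6 = -54)
z = 629/8 (z = 8 - ((-5/(4*(-3 + 5)) - 54) - 16) = 8 - ((-5/4/2 - 54) - 16) = 8 - ((-5/4*½ - 54) - 16) = 8 - ((-5/8 - 54) - 16) = 8 - (-437/8 - 16) = 8 - 1*(-565/8) = 8 + 565/8 = 629/8 ≈ 78.625)
(z + (5 - 1)²)² = (629/8 + (5 - 1)²)² = (629/8 + 4²)² = (629/8 + 16)² = (757/8)² = 573049/64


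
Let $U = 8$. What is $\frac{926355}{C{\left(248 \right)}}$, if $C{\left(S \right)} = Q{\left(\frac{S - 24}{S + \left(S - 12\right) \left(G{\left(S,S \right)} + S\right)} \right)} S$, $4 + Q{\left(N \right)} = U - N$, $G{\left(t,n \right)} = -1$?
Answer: $\frac{13557205425}{14504032} \approx 934.72$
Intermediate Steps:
$Q{\left(N \right)} = 4 - N$ ($Q{\left(N \right)} = -4 - \left(-8 + N\right) = 4 - N$)
$C{\left(S \right)} = S \left(4 - \frac{-24 + S}{S + \left(-1 + S\right) \left(-12 + S\right)}\right)$ ($C{\left(S \right)} = \left(4 - \frac{S - 24}{S + \left(S - 12\right) \left(-1 + S\right)}\right) S = \left(4 - \frac{-24 + S}{S + \left(-12 + S\right) \left(-1 + S\right)}\right) S = \left(4 - \frac{-24 + S}{S + \left(-1 + S\right) \left(-12 + S\right)}\right) S = S \left(4 - \frac{-24 + S}{S + \left(-1 + S\right) \left(-12 + S\right)}\right)$)
$\frac{926355}{C{\left(248 \right)}} = \frac{926355}{248 \frac{1}{12 + 248^{2} - 2976} \left(72 - 12152 + 4 \cdot 248^{2}\right)} = \frac{926355}{248 \frac{1}{12 + 61504 - 2976} \left(72 - 12152 + 4 \cdot 61504\right)} = \frac{926355}{248 \cdot \frac{1}{58540} \left(72 - 12152 + 246016\right)} = \frac{926355}{248 \cdot \frac{1}{58540} \cdot 233936} = \frac{926355}{\frac{14504032}{14635}} = 926355 \cdot \frac{14635}{14504032} = \frac{13557205425}{14504032}$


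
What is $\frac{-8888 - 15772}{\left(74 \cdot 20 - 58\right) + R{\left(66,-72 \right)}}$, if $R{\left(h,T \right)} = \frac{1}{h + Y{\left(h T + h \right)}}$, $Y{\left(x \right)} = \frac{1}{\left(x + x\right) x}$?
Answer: $- \frac{3970992502010}{228986679011} \approx -17.342$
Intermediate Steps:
$Y{\left(x \right)} = \frac{1}{2 x^{2}}$ ($Y{\left(x \right)} = \frac{1}{2 x x} = \frac{\frac{1}{2} \frac{1}{x}}{x} = \frac{1}{2 x^{2}}$)
$R{\left(h,T \right)} = \frac{1}{h + \frac{1}{2 \left(h + T h\right)^{2}}}$ ($R{\left(h,T \right)} = \frac{1}{h + \frac{1}{2 \left(h T + h\right)^{2}}} = \frac{1}{h + \frac{1}{2 \left(T h + h\right)^{2}}} = \frac{1}{h + \frac{1}{2 \left(h + T h\right)^{2}}}$)
$\frac{-8888 - 15772}{\left(74 \cdot 20 - 58\right) + R{\left(66,-72 \right)}} = \frac{-8888 - 15772}{\left(74 \cdot 20 - 58\right) + \frac{2 \cdot 66^{2} \left(1 - 72\right)^{2}}{1 + 2 \cdot 66^{3} \left(1 - 72\right)^{2}}} = - \frac{24660}{\left(1480 - 58\right) + 2 \cdot 4356 \left(-71\right)^{2} \frac{1}{1 + 2 \cdot 287496 \left(-71\right)^{2}}} = - \frac{24660}{1422 + 2 \cdot 4356 \cdot 5041 \frac{1}{1 + 2 \cdot 287496 \cdot 5041}} = - \frac{24660}{1422 + 2 \cdot 4356 \cdot 5041 \frac{1}{1 + 2898534672}} = - \frac{24660}{1422 + 2 \cdot 4356 \cdot 5041 \cdot \frac{1}{2898534673}} = - \frac{24660}{1422 + \frac{43917192}{2898534673}} = - \frac{24660}{\frac{4121760222198}{2898534673}} = \left(-24660\right) \frac{2898534673}{4121760222198} = - \frac{3970992502010}{228986679011}$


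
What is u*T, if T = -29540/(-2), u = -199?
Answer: -2939230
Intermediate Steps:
T = 14770 (T = -29540*(-½) = 14770)
u*T = -199*14770 = -2939230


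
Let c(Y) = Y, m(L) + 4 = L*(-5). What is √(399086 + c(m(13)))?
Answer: √399017 ≈ 631.68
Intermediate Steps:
m(L) = -4 - 5*L (m(L) = -4 + L*(-5) = -4 - 5*L)
√(399086 + c(m(13))) = √(399086 + (-4 - 5*13)) = √(399086 + (-4 - 65)) = √(399086 - 69) = √399017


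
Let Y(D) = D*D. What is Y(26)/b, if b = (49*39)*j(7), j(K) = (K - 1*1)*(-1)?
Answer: -26/441 ≈ -0.058957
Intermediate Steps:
Y(D) = D²
j(K) = 1 - K (j(K) = (K - 1)*(-1) = (-1 + K)*(-1) = 1 - K)
b = -11466 (b = (49*39)*(1 - 1*7) = 1911*(1 - 7) = 1911*(-6) = -11466)
Y(26)/b = 26²/(-11466) = 676*(-1/11466) = -26/441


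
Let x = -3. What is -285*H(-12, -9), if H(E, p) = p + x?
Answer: 3420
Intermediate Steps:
H(E, p) = -3 + p (H(E, p) = p - 3 = -3 + p)
-285*H(-12, -9) = -285*(-3 - 9) = -285*(-12) = 3420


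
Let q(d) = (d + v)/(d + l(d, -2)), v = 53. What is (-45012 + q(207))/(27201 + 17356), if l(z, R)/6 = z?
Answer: -65222128/64563093 ≈ -1.0102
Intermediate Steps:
l(z, R) = 6*z
q(d) = (53 + d)/(7*d) (q(d) = (d + 53)/(d + 6*d) = (53 + d)/((7*d)) = (53 + d)*(1/(7*d)) = (53 + d)/(7*d))
(-45012 + q(207))/(27201 + 17356) = (-45012 + (⅐)*(53 + 207)/207)/(27201 + 17356) = (-45012 + (⅐)*(1/207)*260)/44557 = (-45012 + 260/1449)*(1/44557) = -65222128/1449*1/44557 = -65222128/64563093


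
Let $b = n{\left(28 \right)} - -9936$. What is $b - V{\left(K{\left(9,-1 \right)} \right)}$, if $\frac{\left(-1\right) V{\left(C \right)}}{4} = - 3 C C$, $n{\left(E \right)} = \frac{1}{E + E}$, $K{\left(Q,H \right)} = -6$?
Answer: $\frac{532225}{56} \approx 9504.0$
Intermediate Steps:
$n{\left(E \right)} = \frac{1}{2 E}$
$V{\left(C \right)} = 12 C^{2}$ ($V{\left(C \right)} = - 4 \left(- 3 C C\right) = - 4 \left(- 3 C^{2}\right) = 12 C^{2}$)
$b = \frac{556417}{56}$ ($b = \frac{1}{2 \cdot 28} - -9936 = \frac{1}{2} \cdot \frac{1}{28} + 9936 = \frac{1}{56} + 9936 = \frac{556417}{56} \approx 9936.0$)
$b - V{\left(K{\left(9,-1 \right)} \right)} = \frac{556417}{56} - 12 \left(-6\right)^{2} = \frac{556417}{56} - 12 \cdot 36 = \frac{556417}{56} - 432 = \frac{532225}{56}$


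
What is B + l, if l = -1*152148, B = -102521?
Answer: -254669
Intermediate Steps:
l = -152148
B + l = -102521 - 152148 = -254669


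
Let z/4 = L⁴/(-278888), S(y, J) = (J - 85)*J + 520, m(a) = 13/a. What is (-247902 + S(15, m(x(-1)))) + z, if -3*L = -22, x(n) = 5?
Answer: -17478694286546/70593525 ≈ -2.4760e+5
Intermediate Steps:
L = 22/3 (L = -⅓*(-22) = 22/3 ≈ 7.3333)
S(y, J) = 520 + J*(-85 + J) (S(y, J) = (-85 + J)*J + 520 = J*(-85 + J) + 520 = 520 + J*(-85 + J))
z = -117128/2823741 (z = 4*((22/3)⁴/(-278888)) = 4*((234256/81)*(-1/278888)) = 4*(-29282/2823741) = -117128/2823741 ≈ -0.041480)
(-247902 + S(15, m(x(-1)))) + z = (-247902 + (520 + (13/5)² - 1105/5)) - 117128/2823741 = (-247902 + (520 + (13*(⅕))² - 1105/5)) - 117128/2823741 = (-247902 + (520 + (13/5)² - 85*13/5)) - 117128/2823741 = (-247902 + (520 + 169/25 - 221)) - 117128/2823741 = (-247902 + 7644/25) - 117128/2823741 = -6189906/25 - 117128/2823741 = -17478694286546/70593525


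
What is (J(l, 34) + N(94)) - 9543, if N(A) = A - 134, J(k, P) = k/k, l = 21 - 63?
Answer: -9582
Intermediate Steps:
l = -42
J(k, P) = 1
N(A) = -134 + A
(J(l, 34) + N(94)) - 9543 = (1 + (-134 + 94)) - 9543 = (1 - 40) - 9543 = -39 - 9543 = -9582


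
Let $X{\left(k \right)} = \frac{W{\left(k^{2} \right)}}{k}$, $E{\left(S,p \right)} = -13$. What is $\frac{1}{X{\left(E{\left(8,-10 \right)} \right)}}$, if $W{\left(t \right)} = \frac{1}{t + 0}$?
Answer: $-2197$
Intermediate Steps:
$W{\left(t \right)} = \frac{1}{t}$
$X{\left(k \right)} = \frac{1}{k^{3}}$ ($X{\left(k \right)} = \frac{1}{k^{2} k} = \frac{1}{k^{3}}$)
$\frac{1}{X{\left(E{\left(8,-10 \right)} \right)}} = \frac{1}{\frac{1}{-2197}} = \frac{1}{- \frac{1}{2197}} = -2197$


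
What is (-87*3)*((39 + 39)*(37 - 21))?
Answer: -325728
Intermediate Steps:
(-87*3)*((39 + 39)*(37 - 21)) = -20358*16 = -261*1248 = -325728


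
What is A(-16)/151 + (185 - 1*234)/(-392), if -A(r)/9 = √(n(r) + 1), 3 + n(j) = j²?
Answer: ⅛ - 9*√254/151 ≈ -0.82491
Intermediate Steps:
n(j) = -3 + j²
A(r) = -9*√(-2 + r²) (A(r) = -9*√((-3 + r²) + 1) = -9*√(-2 + r²))
A(-16)/151 + (185 - 1*234)/(-392) = -9*√(-2 + (-16)²)/151 + (185 - 1*234)/(-392) = -9*√(-2 + 256)*(1/151) + (185 - 234)*(-1/392) = -9*√254*(1/151) - 49*(-1/392) = -9*√254/151 + ⅛ = ⅛ - 9*√254/151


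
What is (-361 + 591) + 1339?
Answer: 1569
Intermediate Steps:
(-361 + 591) + 1339 = 230 + 1339 = 1569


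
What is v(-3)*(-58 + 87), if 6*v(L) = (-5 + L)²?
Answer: 928/3 ≈ 309.33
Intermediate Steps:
v(L) = (-5 + L)²/6
v(-3)*(-58 + 87) = ((-5 - 3)²/6)*(-58 + 87) = ((⅙)*(-8)²)*29 = ((⅙)*64)*29 = (32/3)*29 = 928/3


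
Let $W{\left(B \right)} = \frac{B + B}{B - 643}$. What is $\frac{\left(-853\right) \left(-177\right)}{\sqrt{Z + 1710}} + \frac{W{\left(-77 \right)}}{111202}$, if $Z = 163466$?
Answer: $\frac{11}{5718960} + \frac{150981 \sqrt{41294}}{82588} \approx 371.49$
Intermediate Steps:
$W{\left(B \right)} = \frac{2 B}{-643 + B}$
$\frac{\left(-853\right) \left(-177\right)}{\sqrt{Z + 1710}} + \frac{W{\left(-77 \right)}}{111202} = \frac{\left(-853\right) \left(-177\right)}{\sqrt{163466 + 1710}} + \frac{2 \left(-77\right) \frac{1}{-643 - 77}}{111202} = \frac{150981}{\sqrt{165176}} + 2 \left(-77\right) \frac{1}{-720} \cdot \frac{1}{111202} = \frac{150981}{2 \sqrt{41294}} + 2 \left(-77\right) \left(- \frac{1}{720}\right) \frac{1}{111202} = 150981 \frac{\sqrt{41294}}{82588} + \frac{77}{360} \cdot \frac{1}{111202} = \frac{150981 \sqrt{41294}}{82588} + \frac{11}{5718960} = \frac{11}{5718960} + \frac{150981 \sqrt{41294}}{82588}$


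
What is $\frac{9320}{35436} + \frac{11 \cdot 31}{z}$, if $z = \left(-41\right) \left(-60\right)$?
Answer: $\frac{2917573}{7264380} \approx 0.40163$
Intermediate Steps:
$z = 2460$
$\frac{9320}{35436} + \frac{11 \cdot 31}{z} = \frac{9320}{35436} + \frac{11 \cdot 31}{2460} = 9320 \cdot \frac{1}{35436} + 341 \cdot \frac{1}{2460} = \frac{2330}{8859} + \frac{341}{2460} = \frac{2917573}{7264380}$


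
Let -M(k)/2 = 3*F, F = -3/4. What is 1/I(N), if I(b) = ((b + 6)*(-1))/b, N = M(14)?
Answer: -3/7 ≈ -0.42857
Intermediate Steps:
F = -3/4 (F = -3*1/4 = -3/4 ≈ -0.75000)
M(k) = 9/2 (M(k) = -6*(-3)/4 = -2*(-9/4) = 9/2)
N = 9/2 ≈ 4.5000
I(b) = (-6 - b)/b (I(b) = ((6 + b)*(-1))/b = (-6 - b)/b)
1/I(N) = 1/((-6 - 1*9/2)/(9/2)) = 1/(2*(-6 - 9/2)/9) = 1/((2/9)*(-21/2)) = 1/(-7/3) = -3/7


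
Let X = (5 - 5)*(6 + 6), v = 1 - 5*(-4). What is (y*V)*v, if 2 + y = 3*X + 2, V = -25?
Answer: 0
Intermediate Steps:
v = 21 (v = 1 + 20 = 21)
X = 0 (X = 0*12 = 0)
y = 0 (y = -2 + (3*0 + 2) = -2 + (0 + 2) = -2 + 2 = 0)
(y*V)*v = (0*(-25))*21 = 0*21 = 0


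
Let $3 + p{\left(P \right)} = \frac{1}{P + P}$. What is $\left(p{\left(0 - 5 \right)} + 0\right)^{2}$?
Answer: $\frac{961}{100} \approx 9.61$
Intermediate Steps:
$p{\left(P \right)} = -3 + \frac{1}{2 P}$ ($p{\left(P \right)} = -3 + \frac{1}{P + P} = -3 + \frac{1}{2 P}$)
$\left(p{\left(0 - 5 \right)} + 0\right)^{2} = \left(\left(-3 + \frac{1}{2 \left(0 - 5\right)}\right) + 0\right)^{2} = \left(\left(-3 + \frac{1}{2 \left(-5\right)}\right) + 0\right)^{2} = \left(\left(-3 + \frac{1}{2} \left(- \frac{1}{5}\right)\right) + 0\right)^{2} = \left(\left(-3 - \frac{1}{10}\right) + 0\right)^{2} = \left(- \frac{31}{10} + 0\right)^{2} = \left(- \frac{31}{10}\right)^{2} = \frac{961}{100}$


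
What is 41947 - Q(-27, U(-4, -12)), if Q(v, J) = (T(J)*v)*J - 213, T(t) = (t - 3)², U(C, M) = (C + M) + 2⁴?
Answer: 42160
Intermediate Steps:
U(C, M) = 16 + C + M (U(C, M) = (C + M) + 16 = 16 + C + M)
T(t) = (-3 + t)²
Q(v, J) = -213 + J*v*(-3 + J)² (Q(v, J) = ((-3 + J)²*v)*J - 213 = (v*(-3 + J)²)*J - 213 = J*v*(-3 + J)² - 213 = -213 + J*v*(-3 + J)²)
41947 - Q(-27, U(-4, -12)) = 41947 - (-213 + (16 - 4 - 12)*(-27)*(-3 + (16 - 4 - 12))²) = 41947 - (-213 + 0*(-27)*(-3 + 0)²) = 41947 - (-213 + 0*(-27)*(-3)²) = 41947 - (-213 + 0*(-27)*9) = 41947 - (-213 + 0) = 41947 - 1*(-213) = 41947 + 213 = 42160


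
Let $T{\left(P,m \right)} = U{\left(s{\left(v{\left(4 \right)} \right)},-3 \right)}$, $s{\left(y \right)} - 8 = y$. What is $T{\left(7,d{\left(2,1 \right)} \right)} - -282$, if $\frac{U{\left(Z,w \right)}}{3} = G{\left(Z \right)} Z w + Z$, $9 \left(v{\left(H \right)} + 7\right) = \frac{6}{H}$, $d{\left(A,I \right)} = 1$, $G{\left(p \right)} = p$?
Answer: $\frac{1093}{4} \approx 273.25$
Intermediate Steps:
$v{\left(H \right)} = -7 + \frac{2}{3 H}$ ($v{\left(H \right)} = -7 + \frac{6 \frac{1}{H}}{9} = -7 + \frac{2}{3 H}$)
$s{\left(y \right)} = 8 + y$
$U{\left(Z,w \right)} = 3 Z + 3 w Z^{2}$ ($U{\left(Z,w \right)} = 3 \left(Z Z w + Z\right) = 3 \left(Z^{2} w + Z\right) = 3 \left(w Z^{2} + Z\right) = 3 \left(Z + w Z^{2}\right) = 3 Z + 3 w Z^{2}$)
$T{\left(P,m \right)} = - \frac{35}{4}$ ($T{\left(P,m \right)} = 3 \left(8 - \left(7 - \frac{2}{3 \cdot 4}\right)\right) \left(1 + \left(8 - \left(7 - \frac{2}{3 \cdot 4}\right)\right) \left(-3\right)\right) = 3 \left(8 + \left(-7 + \frac{2}{3} \cdot \frac{1}{4}\right)\right) \left(1 + \left(8 + \left(-7 + \frac{2}{3} \cdot \frac{1}{4}\right)\right) \left(-3\right)\right) = 3 \left(8 + \left(-7 + \frac{1}{6}\right)\right) \left(1 + \left(8 + \left(-7 + \frac{1}{6}\right)\right) \left(-3\right)\right) = 3 \left(8 - \frac{41}{6}\right) \left(1 + \left(8 - \frac{41}{6}\right) \left(-3\right)\right) = 3 \cdot \frac{7}{6} \left(1 + \frac{7}{6} \left(-3\right)\right) = 3 \cdot \frac{7}{6} \left(1 - \frac{7}{2}\right) = 3 \cdot \frac{7}{6} \left(- \frac{5}{2}\right) = - \frac{35}{4}$)
$T{\left(7,d{\left(2,1 \right)} \right)} - -282 = - \frac{35}{4} - -282 = - \frac{35}{4} + 282 = \frac{1093}{4}$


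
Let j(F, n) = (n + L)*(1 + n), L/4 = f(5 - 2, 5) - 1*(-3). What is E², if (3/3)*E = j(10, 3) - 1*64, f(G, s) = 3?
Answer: 1936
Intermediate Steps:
L = 24 (L = 4*(3 - 1*(-3)) = 4*(3 + 3) = 4*6 = 24)
j(F, n) = (1 + n)*(24 + n) (j(F, n) = (n + 24)*(1 + n) = (24 + n)*(1 + n) = (1 + n)*(24 + n))
E = 44 (E = (24 + 3² + 25*3) - 1*64 = (24 + 9 + 75) - 64 = 108 - 64 = 44)
E² = 44² = 1936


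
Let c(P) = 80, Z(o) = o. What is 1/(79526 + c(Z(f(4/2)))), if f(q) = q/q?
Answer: 1/79606 ≈ 1.2562e-5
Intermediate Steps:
f(q) = 1
1/(79526 + c(Z(f(4/2)))) = 1/(79526 + 80) = 1/79606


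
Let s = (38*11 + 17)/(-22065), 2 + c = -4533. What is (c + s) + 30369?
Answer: 38001785/1471 ≈ 25834.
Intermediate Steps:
c = -4535 (c = -2 - 4533 = -4535)
s = -29/1471 (s = (418 + 17)*(-1/22065) = 435*(-1/22065) = -29/1471 ≈ -0.019714)
(c + s) + 30369 = (-4535 - 29/1471) + 30369 = -6671014/1471 + 30369 = 38001785/1471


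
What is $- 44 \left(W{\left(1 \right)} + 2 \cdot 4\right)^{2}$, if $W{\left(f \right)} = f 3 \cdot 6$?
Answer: $-29744$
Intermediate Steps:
$W{\left(f \right)} = 18 f$ ($W{\left(f \right)} = 3 f 6 = 18 f$)
$- 44 \left(W{\left(1 \right)} + 2 \cdot 4\right)^{2} = - 44 \left(18 \cdot 1 + 2 \cdot 4\right)^{2} = - 44 \left(18 + 8\right)^{2} = - 44 \cdot 26^{2} = \left(-44\right) 676 = -29744$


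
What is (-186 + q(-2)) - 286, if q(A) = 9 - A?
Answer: -461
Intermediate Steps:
(-186 + q(-2)) - 286 = (-186 + (9 - 1*(-2))) - 286 = (-186 + (9 + 2)) - 286 = (-186 + 11) - 286 = -175 - 286 = -461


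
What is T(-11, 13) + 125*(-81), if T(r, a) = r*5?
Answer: -10180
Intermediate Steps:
T(r, a) = 5*r
T(-11, 13) + 125*(-81) = 5*(-11) + 125*(-81) = -55 - 10125 = -10180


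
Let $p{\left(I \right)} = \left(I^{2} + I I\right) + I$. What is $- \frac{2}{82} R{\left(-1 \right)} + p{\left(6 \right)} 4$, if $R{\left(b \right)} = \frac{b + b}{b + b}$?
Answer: $\frac{12791}{41} \approx 311.98$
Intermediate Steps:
$R{\left(b \right)} = 1$ ($R{\left(b \right)} = \frac{2 b}{2 b} = 2 b \frac{1}{2 b} = 1$)
$p{\left(I \right)} = I + 2 I^{2}$ ($p{\left(I \right)} = \left(I^{2} + I^{2}\right) + I = 2 I^{2} + I = I + 2 I^{2}$)
$- \frac{2}{82} R{\left(-1 \right)} + p{\left(6 \right)} 4 = - \frac{2}{82} \cdot 1 + 6 \left(1 + 2 \cdot 6\right) 4 = \left(-2\right) \frac{1}{82} \cdot 1 + 6 \left(1 + 12\right) 4 = \left(- \frac{1}{41}\right) 1 + 6 \cdot 13 \cdot 4 = - \frac{1}{41} + 78 \cdot 4 = - \frac{1}{41} + 312 = \frac{12791}{41}$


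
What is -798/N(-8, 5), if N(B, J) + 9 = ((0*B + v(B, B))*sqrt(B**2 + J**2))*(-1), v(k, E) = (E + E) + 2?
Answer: -7182/17363 - 11172*sqrt(89)/17363 ≈ -6.4838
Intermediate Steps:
v(k, E) = 2 + 2*E (v(k, E) = 2*E + 2 = 2 + 2*E)
N(B, J) = -9 - sqrt(B**2 + J**2)*(2 + 2*B) (N(B, J) = -9 + ((0*B + (2 + 2*B))*sqrt(B**2 + J**2))*(-1) = -9 + ((0 + (2 + 2*B))*sqrt(B**2 + J**2))*(-1) = -9 + ((2 + 2*B)*sqrt(B**2 + J**2))*(-1) = -9 + (sqrt(B**2 + J**2)*(2 + 2*B))*(-1) = -9 - sqrt(B**2 + J**2)*(2 + 2*B))
-798/N(-8, 5) = -798/(-9 - 2*sqrt((-8)**2 + 5**2)*(1 - 8)) = -798/(-9 - 2*sqrt(64 + 25)*(-7)) = -798/(-9 - 2*sqrt(89)*(-7)) = -798/(-9 + 14*sqrt(89))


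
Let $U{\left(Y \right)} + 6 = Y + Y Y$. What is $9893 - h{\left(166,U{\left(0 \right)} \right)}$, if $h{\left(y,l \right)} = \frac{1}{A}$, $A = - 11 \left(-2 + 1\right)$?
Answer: $\frac{108822}{11} \approx 9892.9$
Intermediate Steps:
$A = 11$ ($A = \left(-11\right) \left(-1\right) = 11$)
$U{\left(Y \right)} = -6 + Y + Y^{2}$ ($U{\left(Y \right)} = -6 + \left(Y + Y Y\right) = -6 + \left(Y + Y^{2}\right) = -6 + Y + Y^{2}$)
$h{\left(y,l \right)} = \frac{1}{11}$
$9893 - h{\left(166,U{\left(0 \right)} \right)} = 9893 - \frac{1}{11} = \frac{108822}{11}$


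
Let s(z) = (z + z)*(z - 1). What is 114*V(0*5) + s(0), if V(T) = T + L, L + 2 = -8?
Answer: -1140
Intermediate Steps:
L = -10 (L = -2 - 8 = -10)
V(T) = -10 + T (V(T) = T - 10 = -10 + T)
s(z) = 2*z*(-1 + z) (s(z) = (2*z)*(-1 + z) = 2*z*(-1 + z))
114*V(0*5) + s(0) = 114*(-10 + 0*5) + 2*0*(-1 + 0) = 114*(-10 + 0) + 2*0*(-1) = 114*(-10) + 0 = -1140 + 0 = -1140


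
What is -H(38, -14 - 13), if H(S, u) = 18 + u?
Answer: 9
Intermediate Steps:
-H(38, -14 - 13) = -(18 + (-14 - 13)) = -(18 - 27) = -1*(-9) = 9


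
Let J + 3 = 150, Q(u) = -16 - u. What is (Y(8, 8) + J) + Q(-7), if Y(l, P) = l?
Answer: 146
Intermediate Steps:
J = 147 (J = -3 + 150 = 147)
(Y(8, 8) + J) + Q(-7) = (8 + 147) + (-16 - 1*(-7)) = 155 + (-16 + 7) = 155 - 9 = 146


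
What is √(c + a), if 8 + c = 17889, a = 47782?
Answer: √65663 ≈ 256.25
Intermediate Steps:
c = 17881 (c = -8 + 17889 = 17881)
√(c + a) = √(17881 + 47782) = √65663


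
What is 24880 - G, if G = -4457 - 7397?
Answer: 36734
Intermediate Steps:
G = -11854
24880 - G = 24880 - 1*(-11854) = 24880 + 11854 = 36734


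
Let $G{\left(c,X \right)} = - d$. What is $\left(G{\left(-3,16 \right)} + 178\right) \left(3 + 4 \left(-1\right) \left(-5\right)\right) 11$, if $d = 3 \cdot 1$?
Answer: $44275$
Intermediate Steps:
$d = 3$
$G{\left(c,X \right)} = -3$ ($G{\left(c,X \right)} = \left(-1\right) 3 = -3$)
$\left(G{\left(-3,16 \right)} + 178\right) \left(3 + 4 \left(-1\right) \left(-5\right)\right) 11 = \left(-3 + 178\right) \left(3 + 4 \left(-1\right) \left(-5\right)\right) 11 = 175 \left(3 - -20\right) 11 = 175 \left(3 + 20\right) 11 = 175 \cdot 23 \cdot 11 = 175 \cdot 253 = 44275$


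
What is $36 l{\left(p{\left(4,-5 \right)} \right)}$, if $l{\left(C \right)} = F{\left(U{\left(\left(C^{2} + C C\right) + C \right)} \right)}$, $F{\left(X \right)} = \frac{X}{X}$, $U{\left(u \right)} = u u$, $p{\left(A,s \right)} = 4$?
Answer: $36$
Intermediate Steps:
$U{\left(u \right)} = u^{2}$
$F{\left(X \right)} = 1$
$l{\left(C \right)} = 1$
$36 l{\left(p{\left(4,-5 \right)} \right)} = 36 \cdot 1 = 36$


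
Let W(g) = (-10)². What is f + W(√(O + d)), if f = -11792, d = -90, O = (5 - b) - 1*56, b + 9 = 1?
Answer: -11692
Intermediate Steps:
b = -8 (b = -9 + 1 = -8)
O = -43 (O = (5 - 1*(-8)) - 1*56 = (5 + 8) - 56 = 13 - 56 = -43)
W(g) = 100
f + W(√(O + d)) = -11792 + 100 = -11692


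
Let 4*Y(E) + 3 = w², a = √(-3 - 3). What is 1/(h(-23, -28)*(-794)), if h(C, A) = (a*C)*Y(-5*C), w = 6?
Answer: -I*√6/903969 ≈ -2.7097e-6*I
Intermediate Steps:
a = I*√6 (a = √(-6) = I*√6 ≈ 2.4495*I)
Y(E) = 33/4 (Y(E) = -¾ + (¼)*6² = -¾ + (¼)*36 = -¾ + 9 = 33/4)
h(C, A) = 33*I*C*√6/4 (h(C, A) = ((I*√6)*C)*(33/4) = (I*C*√6)*(33/4) = 33*I*C*√6/4)
1/(h(-23, -28)*(-794)) = 1/(((33/4)*I*(-23)*√6)*(-794)) = 1/(-759*I*√6/4*(-794)) = 1/(301323*I*√6/2) = -I*√6/903969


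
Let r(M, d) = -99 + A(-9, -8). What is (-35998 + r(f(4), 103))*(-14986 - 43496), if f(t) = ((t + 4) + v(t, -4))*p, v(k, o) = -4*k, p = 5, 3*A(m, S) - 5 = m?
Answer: 2111102730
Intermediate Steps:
A(m, S) = 5/3 + m/3
f(t) = 20 - 15*t (f(t) = ((t + 4) - 4*t)*5 = ((4 + t) - 4*t)*5 = (4 - 3*t)*5 = 20 - 15*t)
r(M, d) = -301/3 (r(M, d) = -99 + (5/3 + (⅓)*(-9)) = -99 + (5/3 - 3) = -99 - 4/3 = -301/3)
(-35998 + r(f(4), 103))*(-14986 - 43496) = (-35998 - 301/3)*(-14986 - 43496) = -108295/3*(-58482) = 2111102730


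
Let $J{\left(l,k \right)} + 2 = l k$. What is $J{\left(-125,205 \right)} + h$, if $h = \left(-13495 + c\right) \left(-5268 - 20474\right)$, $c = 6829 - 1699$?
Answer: $215306203$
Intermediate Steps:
$J{\left(l,k \right)} = -2 + k l$ ($J{\left(l,k \right)} = -2 + l k = -2 + k l$)
$c = 5130$
$h = 215331830$ ($h = \left(-13495 + 5130\right) \left(-5268 - 20474\right) = \left(-8365\right) \left(-25742\right) = 215331830$)
$J{\left(-125,205 \right)} + h = \left(-2 + 205 \left(-125\right)\right) + 215331830 = \left(-2 - 25625\right) + 215331830 = -25627 + 215331830 = 215306203$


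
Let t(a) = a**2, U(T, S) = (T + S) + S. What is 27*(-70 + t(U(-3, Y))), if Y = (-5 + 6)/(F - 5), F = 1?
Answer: -6237/4 ≈ -1559.3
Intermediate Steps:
Y = -1/4 (Y = (-5 + 6)/(1 - 5) = 1/(-4) = 1*(-1/4) = -1/4 ≈ -0.25000)
U(T, S) = T + 2*S (U(T, S) = (S + T) + S = T + 2*S)
27*(-70 + t(U(-3, Y))) = 27*(-70 + (-3 + 2*(-1/4))**2) = 27*(-70 + (-3 - 1/2)**2) = 27*(-70 + (-7/2)**2) = 27*(-70 + 49/4) = 27*(-231/4) = -6237/4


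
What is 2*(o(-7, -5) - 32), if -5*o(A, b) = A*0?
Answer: -64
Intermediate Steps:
o(A, b) = 0 (o(A, b) = -A*0/5 = -⅕*0 = 0)
2*(o(-7, -5) - 32) = 2*(0 - 32) = 2*(-32) = -64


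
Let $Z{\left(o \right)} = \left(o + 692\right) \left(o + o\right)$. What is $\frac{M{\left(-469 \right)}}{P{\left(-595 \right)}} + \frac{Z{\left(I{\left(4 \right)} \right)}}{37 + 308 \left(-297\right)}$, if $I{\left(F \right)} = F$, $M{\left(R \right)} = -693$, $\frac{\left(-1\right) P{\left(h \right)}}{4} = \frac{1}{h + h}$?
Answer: $- \frac{37703511201}{182878} \approx -2.0617 \cdot 10^{5}$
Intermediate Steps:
$P{\left(h \right)} = - \frac{2}{h}$ ($P{\left(h \right)} = - \frac{4}{h + h} = - \frac{4}{2 h} = - 4 \frac{1}{2 h} = - \frac{2}{h}$)
$Z{\left(o \right)} = 2 o \left(692 + o\right)$ ($Z{\left(o \right)} = \left(692 + o\right) 2 o = 2 o \left(692 + o\right)$)
$\frac{M{\left(-469 \right)}}{P{\left(-595 \right)}} + \frac{Z{\left(I{\left(4 \right)} \right)}}{37 + 308 \left(-297\right)} = - \frac{693}{\left(-2\right) \frac{1}{-595}} + \frac{2 \cdot 4 \left(692 + 4\right)}{37 + 308 \left(-297\right)} = - \frac{693}{\left(-2\right) \left(- \frac{1}{595}\right)} + \frac{2 \cdot 4 \cdot 696}{37 - 91476} = - \frac{693}{\frac{2}{595}} + \frac{5568}{-91439} = \left(-693\right) \frac{595}{2} + 5568 \left(- \frac{1}{91439}\right) = - \frac{412335}{2} - \frac{5568}{91439} = - \frac{37703511201}{182878}$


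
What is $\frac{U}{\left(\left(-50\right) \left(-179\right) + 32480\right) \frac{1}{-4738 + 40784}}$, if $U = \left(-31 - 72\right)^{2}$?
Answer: $\frac{191206007}{20715} \approx 9230.3$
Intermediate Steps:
$U = 10609$ ($U = \left(-103\right)^{2} = 10609$)
$\frac{U}{\left(\left(-50\right) \left(-179\right) + 32480\right) \frac{1}{-4738 + 40784}} = \frac{10609}{\left(\left(-50\right) \left(-179\right) + 32480\right) \frac{1}{-4738 + 40784}} = \frac{10609}{\left(8950 + 32480\right) \frac{1}{36046}} = \frac{10609}{41430 \cdot \frac{1}{36046}} = \frac{10609}{\frac{20715}{18023}} = 10609 \cdot \frac{18023}{20715} = \frac{191206007}{20715}$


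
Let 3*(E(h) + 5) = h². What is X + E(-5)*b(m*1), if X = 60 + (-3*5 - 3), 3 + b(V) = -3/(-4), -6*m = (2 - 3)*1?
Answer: 69/2 ≈ 34.500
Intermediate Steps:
m = ⅙ (m = -(2 - 3)/6 = -(-1)/6 = -⅙*(-1) = ⅙ ≈ 0.16667)
b(V) = -9/4 (b(V) = -3 - 3/(-4) = -3 - 3*(-¼) = -3 + ¾ = -9/4)
X = 42 (X = 60 + (-15 - 3) = 60 - 18 = 42)
E(h) = -5 + h²/3
X + E(-5)*b(m*1) = 42 + (-5 + (⅓)*(-5)²)*(-9/4) = 42 + (-5 + (⅓)*25)*(-9/4) = 42 + (-5 + 25/3)*(-9/4) = 42 + (10/3)*(-9/4) = 42 - 15/2 = 69/2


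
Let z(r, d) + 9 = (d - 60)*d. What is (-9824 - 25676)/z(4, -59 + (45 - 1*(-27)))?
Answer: 1775/31 ≈ 57.258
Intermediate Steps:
z(r, d) = -9 + d*(-60 + d) (z(r, d) = -9 + (d - 60)*d = -9 + (-60 + d)*d = -9 + d*(-60 + d))
(-9824 - 25676)/z(4, -59 + (45 - 1*(-27))) = (-9824 - 25676)/(-9 + (-59 + (45 - 1*(-27)))² - 60*(-59 + (45 - 1*(-27)))) = -35500/(-9 + (-59 + (45 + 27))² - 60*(-59 + (45 + 27))) = -35500/(-9 + (-59 + 72)² - 60*(-59 + 72)) = -35500/(-9 + 13² - 60*13) = -35500/(-9 + 169 - 780) = -35500/(-620) = -35500*(-1/620) = 1775/31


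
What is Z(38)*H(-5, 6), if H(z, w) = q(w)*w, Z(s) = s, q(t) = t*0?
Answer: 0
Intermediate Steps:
q(t) = 0
H(z, w) = 0 (H(z, w) = 0*w = 0)
Z(38)*H(-5, 6) = 38*0 = 0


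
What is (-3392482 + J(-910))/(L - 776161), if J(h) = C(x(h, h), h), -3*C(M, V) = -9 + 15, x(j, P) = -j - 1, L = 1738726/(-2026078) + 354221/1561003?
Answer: 1788242681000410876/409129521720390769 ≈ 4.3708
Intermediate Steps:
L = -998238563470/1581356918117 (L = 1738726*(-1/2026078) + 354221*(1/1561003) = -869363/1013039 + 354221/1561003 = -998238563470/1581356918117 ≈ -0.63125)
x(j, P) = -1 - j
C(M, V) = -2 (C(M, V) = -(-9 + 15)/3 = -1/3*6 = -2)
J(h) = -2
(-3392482 + J(-910))/(L - 776161) = (-3392482 - 2)/(-998238563470/1581356918117 - 776161) = -3392484/(-1227388565161172307/1581356918117) = -3392484*(-1581356918117/1227388565161172307) = 1788242681000410876/409129521720390769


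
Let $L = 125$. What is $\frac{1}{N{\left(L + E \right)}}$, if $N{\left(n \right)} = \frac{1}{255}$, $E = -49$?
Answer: $255$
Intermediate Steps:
$N{\left(n \right)} = \frac{1}{255}$
$\frac{1}{N{\left(L + E \right)}} = \frac{1}{\frac{1}{255}} = 255$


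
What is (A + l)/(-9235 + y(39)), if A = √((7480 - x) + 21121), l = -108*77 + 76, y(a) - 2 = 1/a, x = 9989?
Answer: 160680/180043 - 117*√517/180043 ≈ 0.87768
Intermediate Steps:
y(a) = 2 + 1/a
l = -8240 (l = -8316 + 76 = -8240)
A = 6*√517 (A = √((7480 - 1*9989) + 21121) = √((7480 - 9989) + 21121) = √(-2509 + 21121) = √18612 = 6*√517 ≈ 136.43)
(A + l)/(-9235 + y(39)) = (6*√517 - 8240)/(-9235 + (2 + 1/39)) = (-8240 + 6*√517)/(-9235 + (2 + 1/39)) = (-8240 + 6*√517)/(-9235 + 79/39) = (-8240 + 6*√517)/(-360086/39) = (-8240 + 6*√517)*(-39/360086) = 160680/180043 - 117*√517/180043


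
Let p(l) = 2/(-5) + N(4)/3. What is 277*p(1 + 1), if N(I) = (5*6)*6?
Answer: 82546/5 ≈ 16509.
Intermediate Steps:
N(I) = 180 (N(I) = 30*6 = 180)
p(l) = 298/5 (p(l) = 2/(-5) + 180/3 = 2*(-1/5) + 180*(1/3) = -2/5 + 60 = 298/5)
277*p(1 + 1) = 277*(298/5) = 82546/5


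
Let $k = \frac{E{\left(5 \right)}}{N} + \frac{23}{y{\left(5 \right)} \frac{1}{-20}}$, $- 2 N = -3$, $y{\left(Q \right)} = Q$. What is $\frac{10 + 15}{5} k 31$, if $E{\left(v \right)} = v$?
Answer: $- \frac{41230}{3} \approx -13743.0$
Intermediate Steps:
$N = \frac{3}{2}$ ($N = \left(- \frac{1}{2}\right) \left(-3\right) = \frac{3}{2} \approx 1.5$)
$k = - \frac{266}{3}$ ($k = \frac{5}{\frac{3}{2}} + \frac{23}{5 \frac{1}{-20}} = 5 \cdot \frac{2}{3} + \frac{23}{5 \left(- \frac{1}{20}\right)} = \frac{10}{3} + \frac{23}{- \frac{1}{4}} = \frac{10}{3} + 23 \left(-4\right) = \frac{10}{3} - 92 = - \frac{266}{3} \approx -88.667$)
$\frac{10 + 15}{5} k 31 = \frac{10 + 15}{5} \left(- \frac{266}{3}\right) 31 = 25 \cdot \frac{1}{5} \left(- \frac{266}{3}\right) 31 = 5 \left(- \frac{266}{3}\right) 31 = \left(- \frac{1330}{3}\right) 31 = - \frac{41230}{3}$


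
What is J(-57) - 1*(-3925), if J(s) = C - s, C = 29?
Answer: 4011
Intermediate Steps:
J(s) = 29 - s
J(-57) - 1*(-3925) = (29 - 1*(-57)) - 1*(-3925) = (29 + 57) + 3925 = 86 + 3925 = 4011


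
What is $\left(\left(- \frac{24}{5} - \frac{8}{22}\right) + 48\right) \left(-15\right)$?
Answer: $- \frac{7068}{11} \approx -642.54$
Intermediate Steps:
$\left(\left(- \frac{24}{5} - \frac{8}{22}\right) + 48\right) \left(-15\right) = \left(\left(\left(-24\right) \frac{1}{5} - \frac{4}{11}\right) + 48\right) \left(-15\right) = \left(\left(- \frac{24}{5} - \frac{4}{11}\right) + 48\right) \left(-15\right) = \left(- \frac{284}{55} + 48\right) \left(-15\right) = \frac{2356}{55} \left(-15\right) = - \frac{7068}{11}$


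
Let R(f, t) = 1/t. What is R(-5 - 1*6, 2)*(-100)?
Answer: -50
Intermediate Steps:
R(-5 - 1*6, 2)*(-100) = -100/2 = (½)*(-100) = -50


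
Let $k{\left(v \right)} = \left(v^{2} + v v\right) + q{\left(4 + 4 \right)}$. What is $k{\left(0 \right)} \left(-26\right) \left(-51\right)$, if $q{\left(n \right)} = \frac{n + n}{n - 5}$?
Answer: $7072$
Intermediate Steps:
$q{\left(n \right)} = \frac{2 n}{-5 + n}$
$k{\left(v \right)} = \frac{16}{3} + 2 v^{2}$ ($k{\left(v \right)} = \left(v^{2} + v v\right) + \frac{2 \left(4 + 4\right)}{-5 + \left(4 + 4\right)} = \left(v^{2} + v^{2}\right) + 2 \cdot 8 \frac{1}{-5 + 8} = 2 v^{2} + 2 \cdot 8 \cdot \frac{1}{3} = 2 v^{2} + \frac{16}{3} = \frac{16}{3} + 2 v^{2}$)
$k{\left(0 \right)} \left(-26\right) \left(-51\right) = \left(\frac{16}{3} + 2 \cdot 0^{2}\right) \left(-26\right) \left(-51\right) = \left(\frac{16}{3} + 2 \cdot 0\right) \left(-26\right) \left(-51\right) = \left(\frac{16}{3} + 0\right) \left(-26\right) \left(-51\right) = \frac{16}{3} \left(-26\right) \left(-51\right) = \left(- \frac{416}{3}\right) \left(-51\right) = 7072$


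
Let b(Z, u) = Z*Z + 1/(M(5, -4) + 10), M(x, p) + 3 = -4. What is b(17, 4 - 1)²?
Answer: 753424/9 ≈ 83714.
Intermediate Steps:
M(x, p) = -7 (M(x, p) = -3 - 4 = -7)
b(Z, u) = ⅓ + Z² (b(Z, u) = Z*Z + 1/(-7 + 10) = Z² + 1/3 = Z² + ⅓ = ⅓ + Z²)
b(17, 4 - 1)² = (⅓ + 17²)² = (⅓ + 289)² = (868/3)² = 753424/9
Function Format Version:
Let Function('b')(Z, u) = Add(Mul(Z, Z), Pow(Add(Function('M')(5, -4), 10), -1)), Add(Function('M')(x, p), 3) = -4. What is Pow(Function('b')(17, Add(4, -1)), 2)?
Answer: Rational(753424, 9) ≈ 83714.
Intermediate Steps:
Function('M')(x, p) = -7 (Function('M')(x, p) = Add(-3, -4) = -7)
Function('b')(Z, u) = Add(Rational(1, 3), Pow(Z, 2)) (Function('b')(Z, u) = Add(Mul(Z, Z), Pow(Add(-7, 10), -1)) = Add(Pow(Z, 2), Pow(3, -1)) = Add(Pow(Z, 2), Rational(1, 3)) = Add(Rational(1, 3), Pow(Z, 2)))
Pow(Function('b')(17, Add(4, -1)), 2) = Pow(Add(Rational(1, 3), Pow(17, 2)), 2) = Pow(Add(Rational(1, 3), 289), 2) = Pow(Rational(868, 3), 2) = Rational(753424, 9)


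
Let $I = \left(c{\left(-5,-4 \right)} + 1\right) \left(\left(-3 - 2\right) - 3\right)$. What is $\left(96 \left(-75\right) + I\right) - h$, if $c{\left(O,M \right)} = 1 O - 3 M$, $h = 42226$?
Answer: $-49490$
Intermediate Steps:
$c{\left(O,M \right)} = O - 3 M$
$I = -64$ ($I = \left(\left(-5 - -12\right) + 1\right) \left(\left(-3 - 2\right) - 3\right) = \left(\left(-5 + 12\right) + 1\right) \left(-5 - 3\right) = \left(7 + 1\right) \left(-8\right) = 8 \left(-8\right) = -64$)
$\left(96 \left(-75\right) + I\right) - h = \left(96 \left(-75\right) - 64\right) - 42226 = \left(-7200 - 64\right) - 42226 = -7264 - 42226 = -49490$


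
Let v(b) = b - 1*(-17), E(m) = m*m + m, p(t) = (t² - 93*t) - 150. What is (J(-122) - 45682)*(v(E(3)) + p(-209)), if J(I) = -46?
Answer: -2880726816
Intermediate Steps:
p(t) = -150 + t² - 93*t
E(m) = m + m² (E(m) = m² + m = m + m²)
v(b) = 17 + b (v(b) = b + 17 = 17 + b)
(J(-122) - 45682)*(v(E(3)) + p(-209)) = (-46 - 45682)*((17 + 3*(1 + 3)) + (-150 + (-209)² - 93*(-209))) = -45728*((17 + 3*4) + (-150 + 43681 + 19437)) = -45728*((17 + 12) + 62968) = -45728*(29 + 62968) = -45728*62997 = -2880726816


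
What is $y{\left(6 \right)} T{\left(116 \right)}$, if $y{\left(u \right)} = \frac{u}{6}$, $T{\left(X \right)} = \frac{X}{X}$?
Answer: $1$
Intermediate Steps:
$T{\left(X \right)} = 1$
$y{\left(u \right)} = \frac{u}{6}$ ($y{\left(u \right)} = u \frac{1}{6} = \frac{u}{6}$)
$y{\left(6 \right)} T{\left(116 \right)} = \frac{1}{6} \cdot 6 \cdot 1 = 1 \cdot 1 = 1$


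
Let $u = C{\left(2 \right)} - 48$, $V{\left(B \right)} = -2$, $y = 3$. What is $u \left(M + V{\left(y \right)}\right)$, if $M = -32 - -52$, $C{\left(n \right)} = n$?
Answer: $-828$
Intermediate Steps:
$M = 20$ ($M = -32 + 52 = 20$)
$u = -46$ ($u = 2 - 48 = -46$)
$u \left(M + V{\left(y \right)}\right) = - 46 \left(20 - 2\right) = \left(-46\right) 18 = -828$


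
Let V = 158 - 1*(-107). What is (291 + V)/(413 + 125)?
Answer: 278/269 ≈ 1.0335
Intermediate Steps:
V = 265 (V = 158 + 107 = 265)
(291 + V)/(413 + 125) = (291 + 265)/(413 + 125) = 556/538 = 556*(1/538) = 278/269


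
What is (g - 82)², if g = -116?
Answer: 39204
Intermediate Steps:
(g - 82)² = (-116 - 82)² = (-198)² = 39204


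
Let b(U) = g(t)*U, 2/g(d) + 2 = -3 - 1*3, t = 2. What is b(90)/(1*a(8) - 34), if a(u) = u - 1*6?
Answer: 45/64 ≈ 0.70313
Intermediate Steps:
a(u) = -6 + u (a(u) = u - 6 = -6 + u)
g(d) = -1/4 (g(d) = 2/(-2 + (-3 - 1*3)) = 2/(-2 + (-3 - 3)) = 2/(-2 - 6) = 2/(-8) = 2*(-1/8) = -1/4)
b(U) = -U/4
b(90)/(1*a(8) - 34) = (-1/4*90)/(1*(-6 + 8) - 34) = -45/(2*(1*2 - 34)) = -45/(2*(2 - 34)) = -45/2/(-32) = -45/2*(-1/32) = 45/64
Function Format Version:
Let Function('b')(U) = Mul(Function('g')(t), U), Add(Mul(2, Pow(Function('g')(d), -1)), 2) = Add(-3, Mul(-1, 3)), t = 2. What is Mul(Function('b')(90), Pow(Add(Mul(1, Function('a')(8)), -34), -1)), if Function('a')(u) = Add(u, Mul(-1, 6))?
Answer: Rational(45, 64) ≈ 0.70313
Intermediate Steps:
Function('a')(u) = Add(-6, u) (Function('a')(u) = Add(u, -6) = Add(-6, u))
Function('g')(d) = Rational(-1, 4) (Function('g')(d) = Mul(2, Pow(Add(-2, Add(-3, Mul(-1, 3))), -1)) = Mul(2, Pow(Add(-2, Add(-3, -3)), -1)) = Mul(2, Pow(Add(-2, -6), -1)) = Mul(2, Pow(-8, -1)) = Mul(2, Rational(-1, 8)) = Rational(-1, 4))
Function('b')(U) = Mul(Rational(-1, 4), U)
Mul(Function('b')(90), Pow(Add(Mul(1, Function('a')(8)), -34), -1)) = Mul(Mul(Rational(-1, 4), 90), Pow(Add(Mul(1, Add(-6, 8)), -34), -1)) = Mul(Rational(-45, 2), Pow(Add(Mul(1, 2), -34), -1)) = Mul(Rational(-45, 2), Pow(Add(2, -34), -1)) = Mul(Rational(-45, 2), Pow(-32, -1)) = Mul(Rational(-45, 2), Rational(-1, 32)) = Rational(45, 64)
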